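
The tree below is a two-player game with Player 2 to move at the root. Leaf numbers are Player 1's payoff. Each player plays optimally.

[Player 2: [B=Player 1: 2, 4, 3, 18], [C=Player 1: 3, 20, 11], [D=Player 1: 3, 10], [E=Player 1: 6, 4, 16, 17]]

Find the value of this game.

B (Player 1): max(2, 4, 3, 18) = 18
C (Player 1): max(3, 20, 11) = 20
D (Player 1): max(3, 10) = 10
E (Player 1): max(6, 4, 16, 17) = 17
Root (Player 2): min(18, 20, 10, 17) = 10

10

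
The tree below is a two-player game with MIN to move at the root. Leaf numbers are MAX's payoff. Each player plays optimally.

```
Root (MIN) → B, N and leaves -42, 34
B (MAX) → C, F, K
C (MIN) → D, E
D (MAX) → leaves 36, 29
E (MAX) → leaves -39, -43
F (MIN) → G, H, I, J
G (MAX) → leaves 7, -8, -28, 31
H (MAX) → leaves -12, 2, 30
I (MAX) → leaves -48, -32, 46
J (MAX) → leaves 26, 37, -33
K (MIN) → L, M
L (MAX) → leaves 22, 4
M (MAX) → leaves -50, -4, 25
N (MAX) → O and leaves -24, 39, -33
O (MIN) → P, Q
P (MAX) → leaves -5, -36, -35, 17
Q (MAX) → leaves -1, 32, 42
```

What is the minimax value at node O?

P: max(-5, -36, -35, 17) = 17
Q: max(-1, 32, 42) = 42
O: min(17, 42) = 17

17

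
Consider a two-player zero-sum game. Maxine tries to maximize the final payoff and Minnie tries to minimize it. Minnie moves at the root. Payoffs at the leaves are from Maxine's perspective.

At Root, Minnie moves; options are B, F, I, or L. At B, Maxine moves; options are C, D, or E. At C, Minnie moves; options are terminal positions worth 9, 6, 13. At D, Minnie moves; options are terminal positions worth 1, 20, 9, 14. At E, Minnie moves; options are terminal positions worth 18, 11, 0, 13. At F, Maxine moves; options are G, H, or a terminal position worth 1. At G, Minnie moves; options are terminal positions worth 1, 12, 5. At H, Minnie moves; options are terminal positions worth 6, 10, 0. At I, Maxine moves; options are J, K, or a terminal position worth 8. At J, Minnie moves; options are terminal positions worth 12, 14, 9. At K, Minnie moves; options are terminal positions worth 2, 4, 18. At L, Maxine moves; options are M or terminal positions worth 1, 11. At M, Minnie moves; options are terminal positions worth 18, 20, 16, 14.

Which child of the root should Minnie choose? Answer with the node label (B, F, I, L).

F

C (Minnie): min(9, 6, 13) = 6
D (Minnie): min(1, 20, 9, 14) = 1
E (Minnie): min(18, 11, 0, 13) = 0
B (Maxine): max(6, 1, 0) = 6
G (Minnie): min(1, 12, 5) = 1
H (Minnie): min(6, 10, 0) = 0
F (Maxine): max(1, 0, 1) = 1
J (Minnie): min(12, 14, 9) = 9
K (Minnie): min(2, 4, 18) = 2
I (Maxine): max(9, 2, 8) = 9
M (Minnie): min(18, 20, 16, 14) = 14
L (Maxine): max(14, 1, 11) = 14
Root (Minnie): min(6, 1, 9, 14) = 1
Minnie picks the child with the lowest value: F (value 1).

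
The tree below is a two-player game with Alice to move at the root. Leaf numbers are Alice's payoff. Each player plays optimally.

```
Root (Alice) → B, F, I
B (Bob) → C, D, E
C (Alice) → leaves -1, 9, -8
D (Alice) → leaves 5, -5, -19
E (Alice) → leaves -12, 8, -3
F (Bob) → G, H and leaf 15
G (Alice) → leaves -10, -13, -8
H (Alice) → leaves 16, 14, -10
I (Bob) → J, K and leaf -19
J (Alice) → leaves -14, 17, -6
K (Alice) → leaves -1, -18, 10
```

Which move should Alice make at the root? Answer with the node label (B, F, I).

C (Alice): max(-1, 9, -8) = 9
D (Alice): max(5, -5, -19) = 5
E (Alice): max(-12, 8, -3) = 8
B (Bob): min(9, 5, 8) = 5
G (Alice): max(-10, -13, -8) = -8
H (Alice): max(16, 14, -10) = 16
F (Bob): min(-8, 16, 15) = -8
J (Alice): max(-14, 17, -6) = 17
K (Alice): max(-1, -18, 10) = 10
I (Bob): min(17, 10, -19) = -19
Root (Alice): max(5, -8, -19) = 5
Alice picks the child with the highest value: B (value 5).

B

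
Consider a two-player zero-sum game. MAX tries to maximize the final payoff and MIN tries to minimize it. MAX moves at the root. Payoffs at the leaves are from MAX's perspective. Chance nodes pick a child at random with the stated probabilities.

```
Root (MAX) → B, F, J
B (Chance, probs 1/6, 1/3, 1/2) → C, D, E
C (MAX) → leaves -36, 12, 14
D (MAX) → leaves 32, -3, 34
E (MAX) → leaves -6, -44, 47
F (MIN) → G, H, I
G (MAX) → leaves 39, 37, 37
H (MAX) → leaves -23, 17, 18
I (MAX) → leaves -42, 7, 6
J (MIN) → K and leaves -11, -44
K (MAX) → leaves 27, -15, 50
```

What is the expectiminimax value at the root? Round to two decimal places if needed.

37.17

C (MAX): max(-36, 12, 14) = 14
D (MAX): max(32, -3, 34) = 34
E (MAX): max(-6, -44, 47) = 47
B (Chance): 1/6·14 + 1/3·34 + 1/2·47 = 37.17
G (MAX): max(39, 37, 37) = 39
H (MAX): max(-23, 17, 18) = 18
I (MAX): max(-42, 7, 6) = 7
F (MIN): min(39, 18, 7) = 7
K (MAX): max(27, -15, 50) = 50
J (MIN): min(50, -11, -44) = -44
Root (MAX): max(37.17, 7, -44) = 37.17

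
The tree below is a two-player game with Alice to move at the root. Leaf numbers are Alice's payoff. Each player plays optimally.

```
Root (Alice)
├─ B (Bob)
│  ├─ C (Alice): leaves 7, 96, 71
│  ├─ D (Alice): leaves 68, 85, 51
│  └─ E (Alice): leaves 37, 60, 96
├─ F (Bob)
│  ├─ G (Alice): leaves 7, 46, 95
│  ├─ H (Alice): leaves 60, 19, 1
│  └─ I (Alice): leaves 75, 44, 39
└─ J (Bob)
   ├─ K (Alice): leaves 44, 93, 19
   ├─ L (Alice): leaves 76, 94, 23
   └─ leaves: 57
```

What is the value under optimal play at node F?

G: max(7, 46, 95) = 95
H: max(60, 19, 1) = 60
I: max(75, 44, 39) = 75
F: min(95, 60, 75) = 60

60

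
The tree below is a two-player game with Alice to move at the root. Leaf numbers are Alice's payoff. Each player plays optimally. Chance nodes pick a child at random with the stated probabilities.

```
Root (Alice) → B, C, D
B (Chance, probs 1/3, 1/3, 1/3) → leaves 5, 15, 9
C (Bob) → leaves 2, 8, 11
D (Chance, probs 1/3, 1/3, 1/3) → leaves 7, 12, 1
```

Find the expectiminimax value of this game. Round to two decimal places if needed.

B (Chance): 1/3·5 + 1/3·15 + 1/3·9 = 9.67
C (Bob): min(2, 8, 11) = 2
D (Chance): 1/3·7 + 1/3·12 + 1/3·1 = 6.67
Root (Alice): max(9.67, 2, 6.67) = 9.67

9.67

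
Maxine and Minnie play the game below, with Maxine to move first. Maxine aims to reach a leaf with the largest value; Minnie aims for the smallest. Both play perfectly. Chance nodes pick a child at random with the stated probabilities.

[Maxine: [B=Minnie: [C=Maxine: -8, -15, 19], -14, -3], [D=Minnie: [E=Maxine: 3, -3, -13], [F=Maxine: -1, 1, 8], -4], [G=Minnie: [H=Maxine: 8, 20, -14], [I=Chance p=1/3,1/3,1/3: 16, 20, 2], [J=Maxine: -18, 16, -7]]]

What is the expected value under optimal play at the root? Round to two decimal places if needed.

12.67

C (Maxine): max(-8, -15, 19) = 19
B (Minnie): min(19, -14, -3) = -14
E (Maxine): max(3, -3, -13) = 3
F (Maxine): max(-1, 1, 8) = 8
D (Minnie): min(3, 8, -4) = -4
H (Maxine): max(8, 20, -14) = 20
I (Chance): 1/3·16 + 1/3·20 + 1/3·2 = 12.67
J (Maxine): max(-18, 16, -7) = 16
G (Minnie): min(20, 12.67, 16) = 12.67
Root (Maxine): max(-14, -4, 12.67) = 12.67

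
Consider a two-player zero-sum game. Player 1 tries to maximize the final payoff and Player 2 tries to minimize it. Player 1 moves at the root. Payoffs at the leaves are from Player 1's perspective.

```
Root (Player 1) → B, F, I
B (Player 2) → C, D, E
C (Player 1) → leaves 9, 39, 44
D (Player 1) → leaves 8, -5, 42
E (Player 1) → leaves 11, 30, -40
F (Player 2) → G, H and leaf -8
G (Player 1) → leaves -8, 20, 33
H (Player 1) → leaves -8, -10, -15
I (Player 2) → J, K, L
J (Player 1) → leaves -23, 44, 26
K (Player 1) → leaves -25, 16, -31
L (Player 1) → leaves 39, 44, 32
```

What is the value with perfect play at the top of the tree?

C (Player 1): max(9, 39, 44) = 44
D (Player 1): max(8, -5, 42) = 42
E (Player 1): max(11, 30, -40) = 30
B (Player 2): min(44, 42, 30) = 30
G (Player 1): max(-8, 20, 33) = 33
H (Player 1): max(-8, -10, -15) = -8
F (Player 2): min(33, -8, -8) = -8
J (Player 1): max(-23, 44, 26) = 44
K (Player 1): max(-25, 16, -31) = 16
L (Player 1): max(39, 44, 32) = 44
I (Player 2): min(44, 16, 44) = 16
Root (Player 1): max(30, -8, 16) = 30

30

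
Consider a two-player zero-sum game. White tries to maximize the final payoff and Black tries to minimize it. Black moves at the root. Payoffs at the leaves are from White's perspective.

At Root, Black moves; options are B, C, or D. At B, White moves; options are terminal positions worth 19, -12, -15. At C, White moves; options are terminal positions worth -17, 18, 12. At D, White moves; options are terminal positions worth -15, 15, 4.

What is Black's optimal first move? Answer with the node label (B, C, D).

B (White): max(19, -12, -15) = 19
C (White): max(-17, 18, 12) = 18
D (White): max(-15, 15, 4) = 15
Root (Black): min(19, 18, 15) = 15
Black picks the child with the lowest value: D (value 15).

D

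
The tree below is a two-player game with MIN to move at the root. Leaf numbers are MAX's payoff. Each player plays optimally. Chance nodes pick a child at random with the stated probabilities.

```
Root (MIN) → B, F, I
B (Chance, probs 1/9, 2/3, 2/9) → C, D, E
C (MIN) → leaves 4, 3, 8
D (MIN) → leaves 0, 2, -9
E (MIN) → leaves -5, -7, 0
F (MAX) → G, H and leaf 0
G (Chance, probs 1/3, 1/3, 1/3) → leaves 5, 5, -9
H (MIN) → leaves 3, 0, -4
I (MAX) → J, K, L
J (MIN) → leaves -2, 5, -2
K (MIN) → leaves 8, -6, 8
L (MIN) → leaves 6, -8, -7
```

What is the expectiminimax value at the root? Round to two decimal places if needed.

C (MIN): min(4, 3, 8) = 3
D (MIN): min(0, 2, -9) = -9
E (MIN): min(-5, -7, 0) = -7
B (Chance): 1/9·3 + 2/3·-9 + 2/9·-7 = -7.22
G (Chance): 1/3·5 + 1/3·5 + 1/3·-9 = 0.33
H (MIN): min(3, 0, -4) = -4
F (MAX): max(0.33, -4, 0) = 0.33
J (MIN): min(-2, 5, -2) = -2
K (MIN): min(8, -6, 8) = -6
L (MIN): min(6, -8, -7) = -8
I (MAX): max(-2, -6, -8) = -2
Root (MIN): min(-7.22, 0.33, -2) = -7.22

-7.22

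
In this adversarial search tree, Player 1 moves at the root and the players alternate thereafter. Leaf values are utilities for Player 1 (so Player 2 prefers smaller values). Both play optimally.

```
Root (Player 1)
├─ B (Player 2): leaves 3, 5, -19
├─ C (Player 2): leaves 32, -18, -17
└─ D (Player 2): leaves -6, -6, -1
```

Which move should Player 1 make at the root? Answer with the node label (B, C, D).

B (Player 2): min(3, 5, -19) = -19
C (Player 2): min(32, -18, -17) = -18
D (Player 2): min(-6, -6, -1) = -6
Root (Player 1): max(-19, -18, -6) = -6
Player 1 picks the child with the highest value: D (value -6).

D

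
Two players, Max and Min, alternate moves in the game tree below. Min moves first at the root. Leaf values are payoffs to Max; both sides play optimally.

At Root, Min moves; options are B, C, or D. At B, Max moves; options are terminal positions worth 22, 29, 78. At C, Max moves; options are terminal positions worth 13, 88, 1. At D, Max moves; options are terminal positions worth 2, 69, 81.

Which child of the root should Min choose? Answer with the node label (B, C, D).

B

B (Max): max(22, 29, 78) = 78
C (Max): max(13, 88, 1) = 88
D (Max): max(2, 69, 81) = 81
Root (Min): min(78, 88, 81) = 78
Min picks the child with the lowest value: B (value 78).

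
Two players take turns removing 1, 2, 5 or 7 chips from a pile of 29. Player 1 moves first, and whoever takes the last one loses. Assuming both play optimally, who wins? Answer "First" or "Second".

First

Mark each pile size as W (mover wins) or L (mover loses):
i:   0  1  2  3  4  5  6  7  8  9 10 11 12 13 14 15 16 17 18 19 20 21 22 23 24 25 26 27 28 29
     W  L  W  W  L  W  W  L  W  W  L  W  W  L  W  W  L  W  W  L  W  W  L  W  W  L  W  W  L  W
Position 29 is W, so the first player wins.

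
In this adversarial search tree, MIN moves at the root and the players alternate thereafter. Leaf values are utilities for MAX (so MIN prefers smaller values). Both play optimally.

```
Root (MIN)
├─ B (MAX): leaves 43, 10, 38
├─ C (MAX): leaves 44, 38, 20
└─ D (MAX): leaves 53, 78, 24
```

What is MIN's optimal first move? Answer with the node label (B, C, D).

B (MAX): max(43, 10, 38) = 43
C (MAX): max(44, 38, 20) = 44
D (MAX): max(53, 78, 24) = 78
Root (MIN): min(43, 44, 78) = 43
MIN picks the child with the lowest value: B (value 43).

B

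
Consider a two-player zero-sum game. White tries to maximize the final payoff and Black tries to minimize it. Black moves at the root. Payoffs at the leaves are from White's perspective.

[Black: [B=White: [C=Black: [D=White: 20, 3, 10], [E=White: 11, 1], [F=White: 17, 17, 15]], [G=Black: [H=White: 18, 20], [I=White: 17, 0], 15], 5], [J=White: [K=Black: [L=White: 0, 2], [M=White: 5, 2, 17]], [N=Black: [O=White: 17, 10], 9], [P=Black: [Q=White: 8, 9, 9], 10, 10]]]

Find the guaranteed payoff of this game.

9

D (White): max(20, 3, 10) = 20
E (White): max(11, 1) = 11
F (White): max(17, 17, 15) = 17
C (Black): min(20, 11, 17) = 11
H (White): max(18, 20) = 20
I (White): max(17, 0) = 17
G (Black): min(20, 17, 15) = 15
B (White): max(11, 15, 5) = 15
L (White): max(0, 2) = 2
M (White): max(5, 2, 17) = 17
K (Black): min(2, 17) = 2
O (White): max(17, 10) = 17
N (Black): min(17, 9) = 9
Q (White): max(8, 9, 9) = 9
P (Black): min(9, 10, 10) = 9
J (White): max(2, 9, 9) = 9
Root (Black): min(15, 9) = 9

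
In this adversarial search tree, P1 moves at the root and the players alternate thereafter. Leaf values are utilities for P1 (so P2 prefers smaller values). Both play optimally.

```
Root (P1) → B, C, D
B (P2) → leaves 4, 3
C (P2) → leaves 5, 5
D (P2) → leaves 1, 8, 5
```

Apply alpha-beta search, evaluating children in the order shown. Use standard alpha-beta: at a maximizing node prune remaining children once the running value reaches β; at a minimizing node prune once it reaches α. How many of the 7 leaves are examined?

B [α=-∞,β=+∞]: v=3
C [α=3,β=+∞]: v=5
D [α=5,β=+∞]: v=1 after child 1 ≤ α → α-cutoff, skip 2
Root [α=-∞,β=+∞]: v=5
Leaves evaluated: 5 of 7.

5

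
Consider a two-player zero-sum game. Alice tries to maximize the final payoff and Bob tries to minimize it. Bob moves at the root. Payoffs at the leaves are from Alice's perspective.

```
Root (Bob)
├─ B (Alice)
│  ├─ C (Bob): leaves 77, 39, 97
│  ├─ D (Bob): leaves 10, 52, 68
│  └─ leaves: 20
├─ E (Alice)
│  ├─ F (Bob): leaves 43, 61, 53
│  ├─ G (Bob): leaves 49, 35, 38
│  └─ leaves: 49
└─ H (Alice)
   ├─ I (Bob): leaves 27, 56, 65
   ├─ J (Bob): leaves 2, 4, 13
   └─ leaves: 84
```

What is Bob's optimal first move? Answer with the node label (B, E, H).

C (Bob): min(77, 39, 97) = 39
D (Bob): min(10, 52, 68) = 10
B (Alice): max(39, 10, 20) = 39
F (Bob): min(43, 61, 53) = 43
G (Bob): min(49, 35, 38) = 35
E (Alice): max(43, 35, 49) = 49
I (Bob): min(27, 56, 65) = 27
J (Bob): min(2, 4, 13) = 2
H (Alice): max(27, 2, 84) = 84
Root (Bob): min(39, 49, 84) = 39
Bob picks the child with the lowest value: B (value 39).

B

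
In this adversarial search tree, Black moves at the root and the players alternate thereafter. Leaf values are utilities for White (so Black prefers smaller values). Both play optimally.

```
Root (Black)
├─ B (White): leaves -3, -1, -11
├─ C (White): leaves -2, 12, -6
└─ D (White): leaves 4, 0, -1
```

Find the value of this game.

B (White): max(-3, -1, -11) = -1
C (White): max(-2, 12, -6) = 12
D (White): max(4, 0, -1) = 4
Root (Black): min(-1, 12, 4) = -1

-1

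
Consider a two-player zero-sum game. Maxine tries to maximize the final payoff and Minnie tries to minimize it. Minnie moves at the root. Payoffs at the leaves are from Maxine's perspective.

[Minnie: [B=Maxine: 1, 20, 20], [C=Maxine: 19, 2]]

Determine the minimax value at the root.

B (Maxine): max(1, 20, 20) = 20
C (Maxine): max(19, 2) = 19
Root (Minnie): min(20, 19) = 19

19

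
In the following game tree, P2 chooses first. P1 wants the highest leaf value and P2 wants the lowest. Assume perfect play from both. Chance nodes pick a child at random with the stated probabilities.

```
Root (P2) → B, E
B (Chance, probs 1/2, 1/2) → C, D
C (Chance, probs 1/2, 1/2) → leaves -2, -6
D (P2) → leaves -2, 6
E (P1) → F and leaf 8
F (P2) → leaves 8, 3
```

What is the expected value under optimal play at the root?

C (Chance): 1/2·-2 + 1/2·-6 = -4
D (P2): min(-2, 6) = -2
B (Chance): 1/2·-4 + 1/2·-2 = -3
F (P2): min(8, 3) = 3
E (P1): max(3, 8) = 8
Root (P2): min(-3, 8) = -3

-3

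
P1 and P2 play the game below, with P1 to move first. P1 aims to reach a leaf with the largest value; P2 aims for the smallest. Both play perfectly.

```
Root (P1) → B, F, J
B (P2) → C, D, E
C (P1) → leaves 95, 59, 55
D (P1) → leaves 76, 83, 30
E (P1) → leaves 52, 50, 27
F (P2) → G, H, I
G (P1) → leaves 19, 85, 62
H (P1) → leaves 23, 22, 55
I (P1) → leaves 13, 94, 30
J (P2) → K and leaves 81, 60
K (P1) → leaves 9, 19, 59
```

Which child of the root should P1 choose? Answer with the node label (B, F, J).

J

C (P1): max(95, 59, 55) = 95
D (P1): max(76, 83, 30) = 83
E (P1): max(52, 50, 27) = 52
B (P2): min(95, 83, 52) = 52
G (P1): max(19, 85, 62) = 85
H (P1): max(23, 22, 55) = 55
I (P1): max(13, 94, 30) = 94
F (P2): min(85, 55, 94) = 55
K (P1): max(9, 19, 59) = 59
J (P2): min(59, 81, 60) = 59
Root (P1): max(52, 55, 59) = 59
P1 picks the child with the highest value: J (value 59).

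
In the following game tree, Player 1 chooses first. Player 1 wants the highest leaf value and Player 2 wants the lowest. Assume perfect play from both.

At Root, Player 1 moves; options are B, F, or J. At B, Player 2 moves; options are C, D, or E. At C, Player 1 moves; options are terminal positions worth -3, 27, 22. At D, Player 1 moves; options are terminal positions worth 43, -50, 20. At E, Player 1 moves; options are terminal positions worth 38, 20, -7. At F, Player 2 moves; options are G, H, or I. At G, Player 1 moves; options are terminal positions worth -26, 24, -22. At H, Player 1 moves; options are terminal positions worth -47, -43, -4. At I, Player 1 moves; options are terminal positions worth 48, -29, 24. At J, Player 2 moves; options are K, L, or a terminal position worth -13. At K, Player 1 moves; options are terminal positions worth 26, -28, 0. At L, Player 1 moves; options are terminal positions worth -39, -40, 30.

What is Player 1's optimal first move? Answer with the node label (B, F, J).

C (Player 1): max(-3, 27, 22) = 27
D (Player 1): max(43, -50, 20) = 43
E (Player 1): max(38, 20, -7) = 38
B (Player 2): min(27, 43, 38) = 27
G (Player 1): max(-26, 24, -22) = 24
H (Player 1): max(-47, -43, -4) = -4
I (Player 1): max(48, -29, 24) = 48
F (Player 2): min(24, -4, 48) = -4
K (Player 1): max(26, -28, 0) = 26
L (Player 1): max(-39, -40, 30) = 30
J (Player 2): min(26, 30, -13) = -13
Root (Player 1): max(27, -4, -13) = 27
Player 1 picks the child with the highest value: B (value 27).

B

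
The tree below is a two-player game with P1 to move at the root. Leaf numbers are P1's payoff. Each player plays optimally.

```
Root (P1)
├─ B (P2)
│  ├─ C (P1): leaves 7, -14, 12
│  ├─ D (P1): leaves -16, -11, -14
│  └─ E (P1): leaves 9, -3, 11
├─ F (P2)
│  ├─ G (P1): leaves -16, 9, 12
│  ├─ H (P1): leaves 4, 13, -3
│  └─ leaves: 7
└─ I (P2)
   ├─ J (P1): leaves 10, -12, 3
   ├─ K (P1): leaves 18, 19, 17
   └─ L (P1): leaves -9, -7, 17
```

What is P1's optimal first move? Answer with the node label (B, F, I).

C (P1): max(7, -14, 12) = 12
D (P1): max(-16, -11, -14) = -11
E (P1): max(9, -3, 11) = 11
B (P2): min(12, -11, 11) = -11
G (P1): max(-16, 9, 12) = 12
H (P1): max(4, 13, -3) = 13
F (P2): min(12, 13, 7) = 7
J (P1): max(10, -12, 3) = 10
K (P1): max(18, 19, 17) = 19
L (P1): max(-9, -7, 17) = 17
I (P2): min(10, 19, 17) = 10
Root (P1): max(-11, 7, 10) = 10
P1 picks the child with the highest value: I (value 10).

I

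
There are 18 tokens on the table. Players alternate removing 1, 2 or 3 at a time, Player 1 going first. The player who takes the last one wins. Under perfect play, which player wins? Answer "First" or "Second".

First

Positions where the player to move wins (W) vs loses (L):
i:   0  1  2  3  4  5  6  7  8  9 10 11 12 13 14 15 16 17 18
     L  W  W  W  L  W  W  W  L  W  W  W  L  W  W  W  L  W  W
Position 18 is W, so the first player wins.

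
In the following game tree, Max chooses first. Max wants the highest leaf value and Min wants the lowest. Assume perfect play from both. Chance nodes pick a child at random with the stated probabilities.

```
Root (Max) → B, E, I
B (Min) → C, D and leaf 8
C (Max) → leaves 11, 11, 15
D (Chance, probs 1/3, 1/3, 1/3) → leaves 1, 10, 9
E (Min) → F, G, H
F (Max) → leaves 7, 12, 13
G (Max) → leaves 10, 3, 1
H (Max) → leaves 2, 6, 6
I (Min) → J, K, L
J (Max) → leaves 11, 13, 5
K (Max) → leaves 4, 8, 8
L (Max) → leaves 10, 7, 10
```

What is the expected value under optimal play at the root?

C (Max): max(11, 11, 15) = 15
D (Chance): 1/3·1 + 1/3·10 + 1/3·9 = 6.67
B (Min): min(15, 6.67, 8) = 6.67
F (Max): max(7, 12, 13) = 13
G (Max): max(10, 3, 1) = 10
H (Max): max(2, 6, 6) = 6
E (Min): min(13, 10, 6) = 6
J (Max): max(11, 13, 5) = 13
K (Max): max(4, 8, 8) = 8
L (Max): max(10, 7, 10) = 10
I (Min): min(13, 8, 10) = 8
Root (Max): max(6.67, 6, 8) = 8

8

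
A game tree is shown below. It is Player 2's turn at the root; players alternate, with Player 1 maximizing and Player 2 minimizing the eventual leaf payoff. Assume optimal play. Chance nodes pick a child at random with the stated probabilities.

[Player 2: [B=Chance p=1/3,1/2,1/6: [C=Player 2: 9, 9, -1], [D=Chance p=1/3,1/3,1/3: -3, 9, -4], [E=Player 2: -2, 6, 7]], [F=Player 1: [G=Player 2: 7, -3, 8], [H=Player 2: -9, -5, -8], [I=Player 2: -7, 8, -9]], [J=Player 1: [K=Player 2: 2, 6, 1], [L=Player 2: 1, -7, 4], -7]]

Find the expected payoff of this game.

-3

C (Player 2): min(9, 9, -1) = -1
D (Chance): 1/3·-3 + 1/3·9 + 1/3·-4 = 0.67
E (Player 2): min(-2, 6, 7) = -2
B (Chance): 1/3·-1 + 1/2·0.67 + 1/6·-2 = -0.33
G (Player 2): min(7, -3, 8) = -3
H (Player 2): min(-9, -5, -8) = -9
I (Player 2): min(-7, 8, -9) = -9
F (Player 1): max(-3, -9, -9) = -3
K (Player 2): min(2, 6, 1) = 1
L (Player 2): min(1, -7, 4) = -7
J (Player 1): max(1, -7, -7) = 1
Root (Player 2): min(-0.33, -3, 1) = -3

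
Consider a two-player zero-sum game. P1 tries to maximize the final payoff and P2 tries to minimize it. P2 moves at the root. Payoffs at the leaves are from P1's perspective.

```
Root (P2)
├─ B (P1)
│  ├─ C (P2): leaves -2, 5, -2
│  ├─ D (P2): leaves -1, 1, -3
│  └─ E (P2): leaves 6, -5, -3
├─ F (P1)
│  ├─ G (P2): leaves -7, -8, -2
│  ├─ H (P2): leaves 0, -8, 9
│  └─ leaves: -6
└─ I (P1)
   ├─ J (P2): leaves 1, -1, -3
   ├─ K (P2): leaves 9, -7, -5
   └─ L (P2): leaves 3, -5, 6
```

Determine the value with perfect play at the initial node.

-6

C (P2): min(-2, 5, -2) = -2
D (P2): min(-1, 1, -3) = -3
E (P2): min(6, -5, -3) = -5
B (P1): max(-2, -3, -5) = -2
G (P2): min(-7, -8, -2) = -8
H (P2): min(0, -8, 9) = -8
F (P1): max(-8, -8, -6) = -6
J (P2): min(1, -1, -3) = -3
K (P2): min(9, -7, -5) = -7
L (P2): min(3, -5, 6) = -5
I (P1): max(-3, -7, -5) = -3
Root (P2): min(-2, -6, -3) = -6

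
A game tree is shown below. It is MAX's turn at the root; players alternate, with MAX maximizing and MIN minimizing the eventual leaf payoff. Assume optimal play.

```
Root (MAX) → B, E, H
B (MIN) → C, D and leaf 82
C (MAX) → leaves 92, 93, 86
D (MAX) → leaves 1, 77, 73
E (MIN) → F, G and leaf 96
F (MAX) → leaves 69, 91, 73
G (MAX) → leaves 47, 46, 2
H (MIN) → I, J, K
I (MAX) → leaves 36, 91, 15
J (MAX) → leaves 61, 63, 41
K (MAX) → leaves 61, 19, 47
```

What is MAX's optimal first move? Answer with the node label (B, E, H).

B

C (MAX): max(92, 93, 86) = 93
D (MAX): max(1, 77, 73) = 77
B (MIN): min(93, 77, 82) = 77
F (MAX): max(69, 91, 73) = 91
G (MAX): max(47, 46, 2) = 47
E (MIN): min(91, 47, 96) = 47
I (MAX): max(36, 91, 15) = 91
J (MAX): max(61, 63, 41) = 63
K (MAX): max(61, 19, 47) = 61
H (MIN): min(91, 63, 61) = 61
Root (MAX): max(77, 47, 61) = 77
MAX picks the child with the highest value: B (value 77).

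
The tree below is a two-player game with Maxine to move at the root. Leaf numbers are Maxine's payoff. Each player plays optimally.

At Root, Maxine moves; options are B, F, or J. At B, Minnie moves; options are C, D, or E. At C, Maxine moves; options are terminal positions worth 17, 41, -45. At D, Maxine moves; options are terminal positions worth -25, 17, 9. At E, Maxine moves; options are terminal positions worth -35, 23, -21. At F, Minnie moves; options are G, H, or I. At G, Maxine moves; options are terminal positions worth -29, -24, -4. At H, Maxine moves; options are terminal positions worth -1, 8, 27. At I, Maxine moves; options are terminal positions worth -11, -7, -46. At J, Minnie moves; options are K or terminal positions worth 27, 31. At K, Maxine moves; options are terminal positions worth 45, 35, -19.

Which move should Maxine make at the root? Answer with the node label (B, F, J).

J

C (Maxine): max(17, 41, -45) = 41
D (Maxine): max(-25, 17, 9) = 17
E (Maxine): max(-35, 23, -21) = 23
B (Minnie): min(41, 17, 23) = 17
G (Maxine): max(-29, -24, -4) = -4
H (Maxine): max(-1, 8, 27) = 27
I (Maxine): max(-11, -7, -46) = -7
F (Minnie): min(-4, 27, -7) = -7
K (Maxine): max(45, 35, -19) = 45
J (Minnie): min(45, 27, 31) = 27
Root (Maxine): max(17, -7, 27) = 27
Maxine picks the child with the highest value: J (value 27).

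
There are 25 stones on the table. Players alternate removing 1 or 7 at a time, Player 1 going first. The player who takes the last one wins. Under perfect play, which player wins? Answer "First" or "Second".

Mark each pile size as W (mover wins) or L (mover loses):
i:   0  1  2  3  4  5  6  7  8  9 10 11 12 13 14 15 16 17 18 19 20 21 22 23 24 25
     L  W  L  W  L  W  L  W  L  W  L  W  L  W  L  W  L  W  L  W  L  W  L  W  L  W
Position 25 is W, so the first player wins.

First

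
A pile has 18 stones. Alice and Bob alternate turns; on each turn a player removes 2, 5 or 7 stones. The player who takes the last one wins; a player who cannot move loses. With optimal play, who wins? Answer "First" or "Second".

Positions where the player to move wins (W) vs loses (L):
i:   0  1  2  3  4  5  6  7  8  9 10 11 12 13 14 15 16 17 18
     L  L  W  W  L  W  W  W  W  W  L  W  W  L  L  W  W  W  W
Position 18 is W, so the first player wins.

First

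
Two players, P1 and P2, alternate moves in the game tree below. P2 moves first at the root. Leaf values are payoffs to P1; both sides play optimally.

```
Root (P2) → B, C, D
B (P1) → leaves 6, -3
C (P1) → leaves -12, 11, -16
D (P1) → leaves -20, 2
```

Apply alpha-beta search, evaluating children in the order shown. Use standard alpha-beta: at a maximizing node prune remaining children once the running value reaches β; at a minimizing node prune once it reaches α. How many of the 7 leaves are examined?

B [α=-∞,β=+∞]: v=6
C [α=-∞,β=6]: v=11 after child 2 ≥ β → β-cutoff, skip 1
D [α=-∞,β=6]: v=2
Root [α=-∞,β=+∞]: v=2
Leaves evaluated: 6 of 7.

6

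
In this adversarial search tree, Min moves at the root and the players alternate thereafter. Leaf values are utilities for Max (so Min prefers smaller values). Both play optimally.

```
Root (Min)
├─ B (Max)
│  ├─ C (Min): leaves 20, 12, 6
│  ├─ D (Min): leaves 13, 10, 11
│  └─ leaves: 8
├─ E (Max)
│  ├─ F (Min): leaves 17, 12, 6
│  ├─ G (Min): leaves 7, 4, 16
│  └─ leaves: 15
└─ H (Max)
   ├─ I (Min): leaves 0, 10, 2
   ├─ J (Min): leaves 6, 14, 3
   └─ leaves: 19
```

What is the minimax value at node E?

F: min(17, 12, 6) = 6
G: min(7, 4, 16) = 4
E: max(6, 4, 15) = 15

15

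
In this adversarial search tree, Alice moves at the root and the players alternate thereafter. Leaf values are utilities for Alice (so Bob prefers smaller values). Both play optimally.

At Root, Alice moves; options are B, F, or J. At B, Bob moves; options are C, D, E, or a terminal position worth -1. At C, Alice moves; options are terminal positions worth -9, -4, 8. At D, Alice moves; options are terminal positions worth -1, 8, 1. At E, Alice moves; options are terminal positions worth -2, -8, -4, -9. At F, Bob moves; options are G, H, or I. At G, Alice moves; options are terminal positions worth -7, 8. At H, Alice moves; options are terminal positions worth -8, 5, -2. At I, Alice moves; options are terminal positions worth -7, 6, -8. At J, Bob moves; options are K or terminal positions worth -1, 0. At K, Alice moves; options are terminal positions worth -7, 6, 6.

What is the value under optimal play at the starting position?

5

C (Alice): max(-9, -4, 8) = 8
D (Alice): max(-1, 8, 1) = 8
E (Alice): max(-2, -8, -4, -9) = -2
B (Bob): min(8, 8, -2, -1) = -2
G (Alice): max(-7, 8) = 8
H (Alice): max(-8, 5, -2) = 5
I (Alice): max(-7, 6, -8) = 6
F (Bob): min(8, 5, 6) = 5
K (Alice): max(-7, 6, 6) = 6
J (Bob): min(6, -1, 0) = -1
Root (Alice): max(-2, 5, -1) = 5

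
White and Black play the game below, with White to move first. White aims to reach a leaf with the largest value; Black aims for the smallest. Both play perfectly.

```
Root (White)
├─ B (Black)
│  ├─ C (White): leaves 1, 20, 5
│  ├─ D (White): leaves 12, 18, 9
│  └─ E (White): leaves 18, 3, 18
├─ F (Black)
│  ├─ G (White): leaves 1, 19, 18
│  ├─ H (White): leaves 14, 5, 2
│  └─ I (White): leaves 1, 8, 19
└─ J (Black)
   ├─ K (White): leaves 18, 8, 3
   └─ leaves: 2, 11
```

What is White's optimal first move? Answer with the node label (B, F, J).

B

C (White): max(1, 20, 5) = 20
D (White): max(12, 18, 9) = 18
E (White): max(18, 3, 18) = 18
B (Black): min(20, 18, 18) = 18
G (White): max(1, 19, 18) = 19
H (White): max(14, 5, 2) = 14
I (White): max(1, 8, 19) = 19
F (Black): min(19, 14, 19) = 14
K (White): max(18, 8, 3) = 18
J (Black): min(18, 2, 11) = 2
Root (White): max(18, 14, 2) = 18
White picks the child with the highest value: B (value 18).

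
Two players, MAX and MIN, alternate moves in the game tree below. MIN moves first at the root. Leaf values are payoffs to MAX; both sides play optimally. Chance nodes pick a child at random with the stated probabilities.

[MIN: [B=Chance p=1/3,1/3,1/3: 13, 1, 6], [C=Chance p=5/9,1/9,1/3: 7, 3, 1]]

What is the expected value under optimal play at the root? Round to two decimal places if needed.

B (Chance): 1/3·13 + 1/3·1 + 1/3·6 = 6.67
C (Chance): 5/9·7 + 1/9·3 + 1/3·1 = 4.56
Root (MIN): min(6.67, 4.56) = 4.56

4.56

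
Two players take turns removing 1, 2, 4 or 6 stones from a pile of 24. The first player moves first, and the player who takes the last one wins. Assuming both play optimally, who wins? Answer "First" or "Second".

Second

Compute winning (W) and losing (L) positions by backward induction:
i:   0  1  2  3  4  5  6  7  8  9 10 11 12 13 14 15 16 17 18 19 20 21 22 23 24
     L  W  W  L  W  W  W  W  L  W  W  L  W  W  W  W  L  W  W  L  W  W  W  W  L
Position 24 is L, so the second player wins.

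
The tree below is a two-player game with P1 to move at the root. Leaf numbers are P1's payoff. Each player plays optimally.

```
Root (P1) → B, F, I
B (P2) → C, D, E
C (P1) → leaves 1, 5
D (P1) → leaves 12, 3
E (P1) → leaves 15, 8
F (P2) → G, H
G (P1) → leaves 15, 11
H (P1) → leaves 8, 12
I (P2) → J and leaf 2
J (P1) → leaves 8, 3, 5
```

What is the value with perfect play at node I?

2

J: max(8, 3, 5) = 8
I: min(8, 2) = 2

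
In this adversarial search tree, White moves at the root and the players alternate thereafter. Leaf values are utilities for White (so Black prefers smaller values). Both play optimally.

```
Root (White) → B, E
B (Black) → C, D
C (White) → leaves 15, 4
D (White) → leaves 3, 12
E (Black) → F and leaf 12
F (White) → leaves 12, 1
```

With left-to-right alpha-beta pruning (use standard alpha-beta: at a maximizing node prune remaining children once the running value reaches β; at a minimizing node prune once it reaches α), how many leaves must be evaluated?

6

C [α=-∞,β=+∞]: v=15
D [α=-∞,β=15]: v=12
B [α=-∞,β=+∞]: v=12
F [α=12,β=+∞]: v=12
E [α=12,β=+∞]: v=12 after child 1 ≤ α → α-cutoff, skip 1
Root [α=-∞,β=+∞]: v=12
Leaves evaluated: 6 of 7.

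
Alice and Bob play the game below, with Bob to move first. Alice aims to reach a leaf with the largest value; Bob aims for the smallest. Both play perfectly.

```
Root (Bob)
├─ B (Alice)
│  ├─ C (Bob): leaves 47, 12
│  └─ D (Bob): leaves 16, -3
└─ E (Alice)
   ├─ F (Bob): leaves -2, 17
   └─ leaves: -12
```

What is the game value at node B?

C: min(47, 12) = 12
D: min(16, -3) = -3
B: max(12, -3) = 12

12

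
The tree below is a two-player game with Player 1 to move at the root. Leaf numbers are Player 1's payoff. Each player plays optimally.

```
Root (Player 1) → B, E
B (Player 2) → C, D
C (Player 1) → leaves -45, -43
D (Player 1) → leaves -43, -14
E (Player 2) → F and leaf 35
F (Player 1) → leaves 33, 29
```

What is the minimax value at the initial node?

C (Player 1): max(-45, -43) = -43
D (Player 1): max(-43, -14) = -14
B (Player 2): min(-43, -14) = -43
F (Player 1): max(33, 29) = 33
E (Player 2): min(33, 35) = 33
Root (Player 1): max(-43, 33) = 33

33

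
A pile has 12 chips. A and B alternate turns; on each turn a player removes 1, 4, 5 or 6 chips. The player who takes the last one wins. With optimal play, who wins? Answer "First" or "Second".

Mark each pile size as W (mover wins) or L (mover loses):
i:   0  1  2  3  4  5  6  7  8  9 10 11 12
     L  W  L  W  W  W  W  W  W  L  W  L  W
Position 12 is W, so the first player wins.

First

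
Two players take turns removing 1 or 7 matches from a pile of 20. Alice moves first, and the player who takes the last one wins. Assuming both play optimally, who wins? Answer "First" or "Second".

Positions where the player to move wins (W) vs loses (L):
i:   0  1  2  3  4  5  6  7  8  9 10 11 12 13 14 15 16 17 18 19 20
     L  W  L  W  L  W  L  W  L  W  L  W  L  W  L  W  L  W  L  W  L
Position 20 is L, so the second player wins.

Second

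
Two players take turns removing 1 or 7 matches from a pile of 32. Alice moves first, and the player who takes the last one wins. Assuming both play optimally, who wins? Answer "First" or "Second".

i:   0  1  2  3  4  5  6  7  8  9 10 11 12 13 14 15 16 17 18 19 20 21 22 23 24 25 26 27 28 29 30 31 32
     L  W  L  W  L  W  L  W  L  W  L  W  L  W  L  W  L  W  L  W  L  W  L  W  L  W  L  W  L  W  L  W  L
Position 32 is L, so the second player wins.

Second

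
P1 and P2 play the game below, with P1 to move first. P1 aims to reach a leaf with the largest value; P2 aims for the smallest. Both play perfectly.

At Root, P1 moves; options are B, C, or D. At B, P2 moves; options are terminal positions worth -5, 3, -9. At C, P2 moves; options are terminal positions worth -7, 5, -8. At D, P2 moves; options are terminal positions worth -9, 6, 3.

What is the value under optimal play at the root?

B (P2): min(-5, 3, -9) = -9
C (P2): min(-7, 5, -8) = -8
D (P2): min(-9, 6, 3) = -9
Root (P1): max(-9, -8, -9) = -8

-8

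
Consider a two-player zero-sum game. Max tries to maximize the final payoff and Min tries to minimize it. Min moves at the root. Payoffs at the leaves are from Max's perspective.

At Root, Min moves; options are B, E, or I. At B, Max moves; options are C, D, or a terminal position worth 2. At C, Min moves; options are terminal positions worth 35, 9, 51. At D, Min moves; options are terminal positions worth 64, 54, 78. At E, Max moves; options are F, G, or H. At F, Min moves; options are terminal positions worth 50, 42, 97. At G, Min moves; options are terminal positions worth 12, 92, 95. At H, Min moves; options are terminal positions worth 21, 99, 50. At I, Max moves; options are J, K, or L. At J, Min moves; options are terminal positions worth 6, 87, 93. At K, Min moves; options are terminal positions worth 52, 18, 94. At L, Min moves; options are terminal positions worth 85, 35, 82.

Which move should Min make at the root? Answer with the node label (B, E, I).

I

C (Min): min(35, 9, 51) = 9
D (Min): min(64, 54, 78) = 54
B (Max): max(9, 54, 2) = 54
F (Min): min(50, 42, 97) = 42
G (Min): min(12, 92, 95) = 12
H (Min): min(21, 99, 50) = 21
E (Max): max(42, 12, 21) = 42
J (Min): min(6, 87, 93) = 6
K (Min): min(52, 18, 94) = 18
L (Min): min(85, 35, 82) = 35
I (Max): max(6, 18, 35) = 35
Root (Min): min(54, 42, 35) = 35
Min picks the child with the lowest value: I (value 35).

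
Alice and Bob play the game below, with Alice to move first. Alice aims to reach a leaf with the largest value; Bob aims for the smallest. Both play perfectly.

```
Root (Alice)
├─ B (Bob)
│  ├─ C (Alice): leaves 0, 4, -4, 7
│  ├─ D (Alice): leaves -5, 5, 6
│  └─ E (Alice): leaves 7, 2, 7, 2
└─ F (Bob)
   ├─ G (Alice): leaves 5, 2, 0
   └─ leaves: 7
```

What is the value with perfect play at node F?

5

G: max(5, 2, 0) = 5
F: min(5, 7) = 5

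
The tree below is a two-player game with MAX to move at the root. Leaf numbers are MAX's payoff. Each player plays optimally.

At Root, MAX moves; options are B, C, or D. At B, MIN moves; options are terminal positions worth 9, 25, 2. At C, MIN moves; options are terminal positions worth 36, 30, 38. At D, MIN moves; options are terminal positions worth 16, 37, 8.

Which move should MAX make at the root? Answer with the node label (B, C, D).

C

B (MIN): min(9, 25, 2) = 2
C (MIN): min(36, 30, 38) = 30
D (MIN): min(16, 37, 8) = 8
Root (MAX): max(2, 30, 8) = 30
MAX picks the child with the highest value: C (value 30).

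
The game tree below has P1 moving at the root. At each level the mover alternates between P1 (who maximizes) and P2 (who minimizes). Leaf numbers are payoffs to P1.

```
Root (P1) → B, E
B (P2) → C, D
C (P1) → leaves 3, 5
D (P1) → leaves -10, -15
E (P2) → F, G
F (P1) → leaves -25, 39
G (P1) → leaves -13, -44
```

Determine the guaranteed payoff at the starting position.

C (P1): max(3, 5) = 5
D (P1): max(-10, -15) = -10
B (P2): min(5, -10) = -10
F (P1): max(-25, 39) = 39
G (P1): max(-13, -44) = -13
E (P2): min(39, -13) = -13
Root (P1): max(-10, -13) = -10

-10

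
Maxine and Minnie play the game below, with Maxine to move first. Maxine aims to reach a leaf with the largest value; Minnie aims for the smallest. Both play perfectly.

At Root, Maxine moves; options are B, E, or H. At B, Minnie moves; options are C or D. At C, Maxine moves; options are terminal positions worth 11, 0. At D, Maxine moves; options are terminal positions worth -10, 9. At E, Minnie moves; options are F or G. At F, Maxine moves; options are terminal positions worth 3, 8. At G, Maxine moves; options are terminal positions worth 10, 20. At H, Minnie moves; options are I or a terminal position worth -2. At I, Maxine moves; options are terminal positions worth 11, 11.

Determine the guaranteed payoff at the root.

9

C (Maxine): max(11, 0) = 11
D (Maxine): max(-10, 9) = 9
B (Minnie): min(11, 9) = 9
F (Maxine): max(3, 8) = 8
G (Maxine): max(10, 20) = 20
E (Minnie): min(8, 20) = 8
I (Maxine): max(11, 11) = 11
H (Minnie): min(11, -2) = -2
Root (Maxine): max(9, 8, -2) = 9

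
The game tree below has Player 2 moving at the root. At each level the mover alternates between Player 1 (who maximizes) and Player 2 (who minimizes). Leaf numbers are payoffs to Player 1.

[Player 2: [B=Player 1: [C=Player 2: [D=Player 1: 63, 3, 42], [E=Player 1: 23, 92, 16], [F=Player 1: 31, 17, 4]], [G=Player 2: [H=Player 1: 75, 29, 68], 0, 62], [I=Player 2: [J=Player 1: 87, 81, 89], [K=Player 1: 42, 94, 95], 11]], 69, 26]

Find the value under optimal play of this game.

D (Player 1): max(63, 3, 42) = 63
E (Player 1): max(23, 92, 16) = 92
F (Player 1): max(31, 17, 4) = 31
C (Player 2): min(63, 92, 31) = 31
H (Player 1): max(75, 29, 68) = 75
G (Player 2): min(75, 0, 62) = 0
J (Player 1): max(87, 81, 89) = 89
K (Player 1): max(42, 94, 95) = 95
I (Player 2): min(89, 95, 11) = 11
B (Player 1): max(31, 0, 11) = 31
Root (Player 2): min(31, 69, 26) = 26

26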